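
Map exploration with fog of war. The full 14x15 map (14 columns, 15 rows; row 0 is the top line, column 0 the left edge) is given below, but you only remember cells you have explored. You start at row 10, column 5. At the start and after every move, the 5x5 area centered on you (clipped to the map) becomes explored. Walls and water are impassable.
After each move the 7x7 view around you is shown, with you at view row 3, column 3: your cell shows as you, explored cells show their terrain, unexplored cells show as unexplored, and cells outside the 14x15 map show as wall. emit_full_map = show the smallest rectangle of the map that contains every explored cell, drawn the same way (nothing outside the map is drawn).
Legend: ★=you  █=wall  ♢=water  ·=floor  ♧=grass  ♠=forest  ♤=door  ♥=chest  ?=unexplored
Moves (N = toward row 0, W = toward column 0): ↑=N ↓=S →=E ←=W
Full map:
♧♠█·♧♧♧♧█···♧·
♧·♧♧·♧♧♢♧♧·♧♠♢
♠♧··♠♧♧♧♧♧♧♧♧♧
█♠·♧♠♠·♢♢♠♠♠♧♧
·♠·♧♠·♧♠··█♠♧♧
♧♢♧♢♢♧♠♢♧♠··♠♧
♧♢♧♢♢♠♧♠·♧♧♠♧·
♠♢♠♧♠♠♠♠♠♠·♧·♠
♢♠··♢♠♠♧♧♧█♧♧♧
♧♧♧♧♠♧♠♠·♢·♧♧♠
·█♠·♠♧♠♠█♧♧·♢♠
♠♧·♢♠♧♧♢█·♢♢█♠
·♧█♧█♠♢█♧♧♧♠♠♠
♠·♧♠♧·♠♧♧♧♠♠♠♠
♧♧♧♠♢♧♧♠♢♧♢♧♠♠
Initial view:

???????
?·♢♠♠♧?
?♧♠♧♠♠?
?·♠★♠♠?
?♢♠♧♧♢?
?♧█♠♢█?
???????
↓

?·♢♠♠♧?
?♧♠♧♠♠?
?·♠♧♠♠?
?♢♠★♧♢?
?♧█♠♢█?
?♠♧·♠♧?
???????

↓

?♧♠♧♠♠?
?·♠♧♠♠?
?♢♠♧♧♢?
?♧█★♢█?
?♠♧·♠♧?
?♠♢♧♧♠?
███████

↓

?·♠♧♠♠?
?♢♠♧♧♢?
?♧█♠♢█?
?♠♧★♠♧?
?♠♢♧♧♠?
███████
███████

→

·♠♧♠♠??
♢♠♧♧♢█?
♧█♠♢█♧?
♠♧·★♧♧?
♠♢♧♧♠♢?
███████
███████

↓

♢♠♧♧♢█?
♧█♠♢█♧?
♠♧·♠♧♧?
♠♢♧★♠♢?
███████
███████
███████

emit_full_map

·♢♠♠♧?
♧♠♧♠♠?
·♠♧♠♠?
♢♠♧♧♢█
♧█♠♢█♧
♠♧·♠♧♧
♠♢♧★♠♢

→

♠♧♧♢█??
█♠♢█♧♧?
♧·♠♧♧♧?
♢♧♧★♢♧?
███████
███████
███████

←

♢♠♧♧♢█?
♧█♠♢█♧♧
♠♧·♠♧♧♧
♠♢♧★♠♢♧
███████
███████
███████

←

?♢♠♧♧♢█
?♧█♠♢█♧
?♠♧·♠♧♧
?♠♢★♧♠♢
███████
███████
███████

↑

?·♠♧♠♠?
?♢♠♧♧♢█
?♧█♠♢█♧
?♠♧★♠♧♧
?♠♢♧♧♠♢
███████
███████

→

·♠♧♠♠??
♢♠♧♧♢█?
♧█♠♢█♧♧
♠♧·★♧♧♧
♠♢♧♧♠♢♧
███████
███████

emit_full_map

·♢♠♠♧??
♧♠♧♠♠??
·♠♧♠♠??
♢♠♧♧♢█?
♧█♠♢█♧♧
♠♧·★♧♧♧
♠♢♧♧♠♢♧

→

♠♧♠♠???
♠♧♧♢█·?
█♠♢█♧♧?
♧·♠★♧♧?
♢♧♧♠♢♧?
███████
███████

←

·♠♧♠♠??
♢♠♧♧♢█·
♧█♠♢█♧♧
♠♧·★♧♧♧
♠♢♧♧♠♢♧
███████
███████

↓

♢♠♧♧♢█·
♧█♠♢█♧♧
♠♧·♠♧♧♧
♠♢♧★♠♢♧
███████
███████
███████

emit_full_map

·♢♠♠♧??
♧♠♧♠♠??
·♠♧♠♠??
♢♠♧♧♢█·
♧█♠♢█♧♧
♠♧·♠♧♧♧
♠♢♧★♠♢♧


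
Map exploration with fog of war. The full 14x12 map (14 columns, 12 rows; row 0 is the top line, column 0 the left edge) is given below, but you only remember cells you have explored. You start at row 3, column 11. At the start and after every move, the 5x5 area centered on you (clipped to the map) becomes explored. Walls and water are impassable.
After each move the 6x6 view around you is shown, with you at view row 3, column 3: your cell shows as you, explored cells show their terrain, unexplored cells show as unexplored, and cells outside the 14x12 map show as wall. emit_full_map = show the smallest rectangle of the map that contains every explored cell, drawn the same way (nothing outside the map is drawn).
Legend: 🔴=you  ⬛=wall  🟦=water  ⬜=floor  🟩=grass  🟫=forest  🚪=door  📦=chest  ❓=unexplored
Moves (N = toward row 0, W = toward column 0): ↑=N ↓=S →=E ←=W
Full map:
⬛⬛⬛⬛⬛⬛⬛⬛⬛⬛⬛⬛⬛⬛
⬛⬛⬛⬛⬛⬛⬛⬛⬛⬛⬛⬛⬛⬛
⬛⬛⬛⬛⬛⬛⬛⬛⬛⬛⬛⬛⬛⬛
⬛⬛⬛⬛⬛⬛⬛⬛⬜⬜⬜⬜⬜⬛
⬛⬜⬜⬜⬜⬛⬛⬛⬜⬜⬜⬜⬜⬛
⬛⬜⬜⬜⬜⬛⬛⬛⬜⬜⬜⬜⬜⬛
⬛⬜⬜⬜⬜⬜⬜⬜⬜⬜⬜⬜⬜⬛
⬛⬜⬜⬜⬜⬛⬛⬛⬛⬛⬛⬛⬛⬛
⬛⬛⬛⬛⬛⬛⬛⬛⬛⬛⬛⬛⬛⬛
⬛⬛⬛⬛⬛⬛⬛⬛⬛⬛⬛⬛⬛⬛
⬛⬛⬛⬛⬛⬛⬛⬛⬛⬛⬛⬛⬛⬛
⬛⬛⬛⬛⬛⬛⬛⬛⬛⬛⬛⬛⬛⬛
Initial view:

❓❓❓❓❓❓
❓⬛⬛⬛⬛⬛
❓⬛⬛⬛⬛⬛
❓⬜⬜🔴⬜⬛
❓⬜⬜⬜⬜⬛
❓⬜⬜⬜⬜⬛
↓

❓⬛⬛⬛⬛⬛
❓⬛⬛⬛⬛⬛
❓⬜⬜⬜⬜⬛
❓⬜⬜🔴⬜⬛
❓⬜⬜⬜⬜⬛
❓⬜⬜⬜⬜⬛

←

❓❓⬛⬛⬛⬛
❓⬛⬛⬛⬛⬛
❓⬜⬜⬜⬜⬜
❓⬜⬜🔴⬜⬜
❓⬜⬜⬜⬜⬜
❓⬜⬜⬜⬜⬜

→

❓⬛⬛⬛⬛⬛
⬛⬛⬛⬛⬛⬛
⬜⬜⬜⬜⬜⬛
⬜⬜⬜🔴⬜⬛
⬜⬜⬜⬜⬜⬛
⬜⬜⬜⬜⬜⬛

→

⬛⬛⬛⬛⬛⬛
⬛⬛⬛⬛⬛⬛
⬜⬜⬜⬜⬛⬛
⬜⬜⬜🔴⬛⬛
⬜⬜⬜⬜⬛⬛
⬜⬜⬜⬜⬛⬛

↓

⬛⬛⬛⬛⬛⬛
⬜⬜⬜⬜⬛⬛
⬜⬜⬜⬜⬛⬛
⬜⬜⬜🔴⬛⬛
⬜⬜⬜⬜⬛⬛
❓⬛⬛⬛⬛⬛

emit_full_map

❓⬛⬛⬛⬛⬛
⬛⬛⬛⬛⬛⬛
⬜⬜⬜⬜⬜⬛
⬜⬜⬜⬜⬜⬛
⬜⬜⬜⬜🔴⬛
⬜⬜⬜⬜⬜⬛
❓❓⬛⬛⬛⬛

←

⬛⬛⬛⬛⬛⬛
⬜⬜⬜⬜⬜⬛
⬜⬜⬜⬜⬜⬛
⬜⬜⬜🔴⬜⬛
⬜⬜⬜⬜⬜⬛
❓⬛⬛⬛⬛⬛

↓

⬜⬜⬜⬜⬜⬛
⬜⬜⬜⬜⬜⬛
⬜⬜⬜⬜⬜⬛
⬜⬜⬜🔴⬜⬛
❓⬛⬛⬛⬛⬛
❓⬛⬛⬛⬛⬛

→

⬜⬜⬜⬜⬛⬛
⬜⬜⬜⬜⬛⬛
⬜⬜⬜⬜⬛⬛
⬜⬜⬜🔴⬛⬛
⬛⬛⬛⬛⬛⬛
⬛⬛⬛⬛⬛⬛

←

⬜⬜⬜⬜⬜⬛
⬜⬜⬜⬜⬜⬛
⬜⬜⬜⬜⬜⬛
⬜⬜⬜🔴⬜⬛
❓⬛⬛⬛⬛⬛
❓⬛⬛⬛⬛⬛

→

⬜⬜⬜⬜⬛⬛
⬜⬜⬜⬜⬛⬛
⬜⬜⬜⬜⬛⬛
⬜⬜⬜🔴⬛⬛
⬛⬛⬛⬛⬛⬛
⬛⬛⬛⬛⬛⬛

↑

⬛⬛⬛⬛⬛⬛
⬜⬜⬜⬜⬛⬛
⬜⬜⬜⬜⬛⬛
⬜⬜⬜🔴⬛⬛
⬜⬜⬜⬜⬛⬛
⬛⬛⬛⬛⬛⬛

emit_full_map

❓⬛⬛⬛⬛⬛
⬛⬛⬛⬛⬛⬛
⬜⬜⬜⬜⬜⬛
⬜⬜⬜⬜⬜⬛
⬜⬜⬜⬜🔴⬛
⬜⬜⬜⬜⬜⬛
❓⬛⬛⬛⬛⬛
❓⬛⬛⬛⬛⬛


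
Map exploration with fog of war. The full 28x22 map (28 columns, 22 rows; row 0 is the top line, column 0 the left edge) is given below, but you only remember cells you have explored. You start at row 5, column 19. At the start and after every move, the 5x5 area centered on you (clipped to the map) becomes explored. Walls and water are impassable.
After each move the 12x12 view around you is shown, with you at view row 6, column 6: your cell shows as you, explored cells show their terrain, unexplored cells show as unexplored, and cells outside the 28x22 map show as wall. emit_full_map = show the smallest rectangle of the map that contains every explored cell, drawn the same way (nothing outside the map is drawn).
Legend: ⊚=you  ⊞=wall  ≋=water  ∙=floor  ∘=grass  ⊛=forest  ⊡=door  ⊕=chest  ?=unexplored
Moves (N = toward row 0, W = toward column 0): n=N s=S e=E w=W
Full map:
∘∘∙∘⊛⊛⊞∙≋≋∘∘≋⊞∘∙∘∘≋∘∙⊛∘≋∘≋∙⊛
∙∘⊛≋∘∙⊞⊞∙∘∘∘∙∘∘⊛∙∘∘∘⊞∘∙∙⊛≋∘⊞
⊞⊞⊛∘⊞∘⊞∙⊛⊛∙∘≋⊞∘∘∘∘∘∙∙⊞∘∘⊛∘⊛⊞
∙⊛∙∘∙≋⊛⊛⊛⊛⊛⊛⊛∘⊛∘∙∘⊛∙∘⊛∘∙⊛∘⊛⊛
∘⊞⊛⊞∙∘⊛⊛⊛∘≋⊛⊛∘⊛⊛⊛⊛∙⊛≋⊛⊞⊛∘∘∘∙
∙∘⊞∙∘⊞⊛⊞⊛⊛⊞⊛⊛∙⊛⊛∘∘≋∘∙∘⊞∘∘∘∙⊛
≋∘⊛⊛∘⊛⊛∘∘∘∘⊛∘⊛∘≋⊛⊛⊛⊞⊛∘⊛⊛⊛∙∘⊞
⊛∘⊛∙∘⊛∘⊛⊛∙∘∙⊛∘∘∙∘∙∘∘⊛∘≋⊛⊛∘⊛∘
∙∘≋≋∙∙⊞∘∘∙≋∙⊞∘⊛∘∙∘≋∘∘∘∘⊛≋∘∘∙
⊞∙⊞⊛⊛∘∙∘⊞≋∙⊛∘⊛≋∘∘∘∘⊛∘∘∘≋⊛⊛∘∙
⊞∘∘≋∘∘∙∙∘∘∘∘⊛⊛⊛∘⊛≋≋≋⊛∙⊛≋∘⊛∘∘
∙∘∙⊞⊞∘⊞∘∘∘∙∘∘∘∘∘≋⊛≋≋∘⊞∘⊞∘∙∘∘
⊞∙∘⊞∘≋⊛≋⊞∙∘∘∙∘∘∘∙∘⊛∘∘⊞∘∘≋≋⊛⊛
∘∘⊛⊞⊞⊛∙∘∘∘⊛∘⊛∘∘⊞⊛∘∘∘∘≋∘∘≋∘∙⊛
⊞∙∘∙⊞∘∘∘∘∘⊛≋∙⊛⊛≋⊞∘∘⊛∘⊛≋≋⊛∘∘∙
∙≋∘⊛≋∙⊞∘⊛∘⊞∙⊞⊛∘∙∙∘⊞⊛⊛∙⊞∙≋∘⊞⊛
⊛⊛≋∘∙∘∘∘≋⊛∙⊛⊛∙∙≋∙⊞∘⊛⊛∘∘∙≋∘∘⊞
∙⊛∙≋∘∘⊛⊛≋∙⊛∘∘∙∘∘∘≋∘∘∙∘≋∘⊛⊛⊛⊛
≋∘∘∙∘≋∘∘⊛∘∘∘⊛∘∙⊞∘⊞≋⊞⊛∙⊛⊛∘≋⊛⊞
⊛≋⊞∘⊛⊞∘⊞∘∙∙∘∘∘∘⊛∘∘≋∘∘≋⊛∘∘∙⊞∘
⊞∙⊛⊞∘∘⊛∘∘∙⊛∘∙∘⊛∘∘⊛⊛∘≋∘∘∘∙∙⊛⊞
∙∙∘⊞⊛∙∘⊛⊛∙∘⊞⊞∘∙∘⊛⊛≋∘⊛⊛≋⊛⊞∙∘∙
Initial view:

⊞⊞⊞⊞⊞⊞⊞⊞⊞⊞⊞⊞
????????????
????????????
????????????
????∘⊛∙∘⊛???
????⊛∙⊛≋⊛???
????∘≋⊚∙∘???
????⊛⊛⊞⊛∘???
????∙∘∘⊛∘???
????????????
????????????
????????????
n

⊞⊞⊞⊞⊞⊞⊞⊞⊞⊞⊞⊞
⊞⊞⊞⊞⊞⊞⊞⊞⊞⊞⊞⊞
????????????
????????????
????∘∘∙∙⊞???
????∘⊛∙∘⊛???
????⊛∙⊚≋⊛???
????∘≋∘∙∘???
????⊛⊛⊞⊛∘???
????∙∘∘⊛∘???
????????????
????????????

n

⊞⊞⊞⊞⊞⊞⊞⊞⊞⊞⊞⊞
⊞⊞⊞⊞⊞⊞⊞⊞⊞⊞⊞⊞
⊞⊞⊞⊞⊞⊞⊞⊞⊞⊞⊞⊞
????????????
????∘∘∘⊞∘???
????∘∘∙∙⊞???
????∘⊛⊚∘⊛???
????⊛∙⊛≋⊛???
????∘≋∘∙∘???
????⊛⊛⊞⊛∘???
????∙∘∘⊛∘???
????????????

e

⊞⊞⊞⊞⊞⊞⊞⊞⊞⊞⊞⊞
⊞⊞⊞⊞⊞⊞⊞⊞⊞⊞⊞⊞
⊞⊞⊞⊞⊞⊞⊞⊞⊞⊞⊞⊞
????????????
???∘∘∘⊞∘∙???
???∘∘∙∙⊞∘???
???∘⊛∙⊚⊛∘???
???⊛∙⊛≋⊛⊞???
???∘≋∘∙∘⊞???
???⊛⊛⊞⊛∘????
???∙∘∘⊛∘????
????????????

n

⊞⊞⊞⊞⊞⊞⊞⊞⊞⊞⊞⊞
⊞⊞⊞⊞⊞⊞⊞⊞⊞⊞⊞⊞
⊞⊞⊞⊞⊞⊞⊞⊞⊞⊞⊞⊞
⊞⊞⊞⊞⊞⊞⊞⊞⊞⊞⊞⊞
????≋∘∙⊛∘???
???∘∘∘⊞∘∙???
???∘∘∙⊚⊞∘???
???∘⊛∙∘⊛∘???
???⊛∙⊛≋⊛⊞???
???∘≋∘∙∘⊞???
???⊛⊛⊞⊛∘????
???∙∘∘⊛∘????

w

⊞⊞⊞⊞⊞⊞⊞⊞⊞⊞⊞⊞
⊞⊞⊞⊞⊞⊞⊞⊞⊞⊞⊞⊞
⊞⊞⊞⊞⊞⊞⊞⊞⊞⊞⊞⊞
⊞⊞⊞⊞⊞⊞⊞⊞⊞⊞⊞⊞
????∘≋∘∙⊛∘??
????∘∘∘⊞∘∙??
????∘∘⊚∙⊞∘??
????∘⊛∙∘⊛∘??
????⊛∙⊛≋⊛⊞??
????∘≋∘∙∘⊞??
????⊛⊛⊞⊛∘???
????∙∘∘⊛∘???

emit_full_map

∘≋∘∙⊛∘
∘∘∘⊞∘∙
∘∘⊚∙⊞∘
∘⊛∙∘⊛∘
⊛∙⊛≋⊛⊞
∘≋∘∙∘⊞
⊛⊛⊞⊛∘?
∙∘∘⊛∘?

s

⊞⊞⊞⊞⊞⊞⊞⊞⊞⊞⊞⊞
⊞⊞⊞⊞⊞⊞⊞⊞⊞⊞⊞⊞
⊞⊞⊞⊞⊞⊞⊞⊞⊞⊞⊞⊞
????∘≋∘∙⊛∘??
????∘∘∘⊞∘∙??
????∘∘∙∙⊞∘??
????∘⊛⊚∘⊛∘??
????⊛∙⊛≋⊛⊞??
????∘≋∘∙∘⊞??
????⊛⊛⊞⊛∘???
????∙∘∘⊛∘???
????????????

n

⊞⊞⊞⊞⊞⊞⊞⊞⊞⊞⊞⊞
⊞⊞⊞⊞⊞⊞⊞⊞⊞⊞⊞⊞
⊞⊞⊞⊞⊞⊞⊞⊞⊞⊞⊞⊞
⊞⊞⊞⊞⊞⊞⊞⊞⊞⊞⊞⊞
????∘≋∘∙⊛∘??
????∘∘∘⊞∘∙??
????∘∘⊚∙⊞∘??
????∘⊛∙∘⊛∘??
????⊛∙⊛≋⊛⊞??
????∘≋∘∙∘⊞??
????⊛⊛⊞⊛∘???
????∙∘∘⊛∘???

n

⊞⊞⊞⊞⊞⊞⊞⊞⊞⊞⊞⊞
⊞⊞⊞⊞⊞⊞⊞⊞⊞⊞⊞⊞
⊞⊞⊞⊞⊞⊞⊞⊞⊞⊞⊞⊞
⊞⊞⊞⊞⊞⊞⊞⊞⊞⊞⊞⊞
⊞⊞⊞⊞⊞⊞⊞⊞⊞⊞⊞⊞
????∘≋∘∙⊛∘??
????∘∘⊚⊞∘∙??
????∘∘∙∙⊞∘??
????∘⊛∙∘⊛∘??
????⊛∙⊛≋⊛⊞??
????∘≋∘∙∘⊞??
????⊛⊛⊞⊛∘???


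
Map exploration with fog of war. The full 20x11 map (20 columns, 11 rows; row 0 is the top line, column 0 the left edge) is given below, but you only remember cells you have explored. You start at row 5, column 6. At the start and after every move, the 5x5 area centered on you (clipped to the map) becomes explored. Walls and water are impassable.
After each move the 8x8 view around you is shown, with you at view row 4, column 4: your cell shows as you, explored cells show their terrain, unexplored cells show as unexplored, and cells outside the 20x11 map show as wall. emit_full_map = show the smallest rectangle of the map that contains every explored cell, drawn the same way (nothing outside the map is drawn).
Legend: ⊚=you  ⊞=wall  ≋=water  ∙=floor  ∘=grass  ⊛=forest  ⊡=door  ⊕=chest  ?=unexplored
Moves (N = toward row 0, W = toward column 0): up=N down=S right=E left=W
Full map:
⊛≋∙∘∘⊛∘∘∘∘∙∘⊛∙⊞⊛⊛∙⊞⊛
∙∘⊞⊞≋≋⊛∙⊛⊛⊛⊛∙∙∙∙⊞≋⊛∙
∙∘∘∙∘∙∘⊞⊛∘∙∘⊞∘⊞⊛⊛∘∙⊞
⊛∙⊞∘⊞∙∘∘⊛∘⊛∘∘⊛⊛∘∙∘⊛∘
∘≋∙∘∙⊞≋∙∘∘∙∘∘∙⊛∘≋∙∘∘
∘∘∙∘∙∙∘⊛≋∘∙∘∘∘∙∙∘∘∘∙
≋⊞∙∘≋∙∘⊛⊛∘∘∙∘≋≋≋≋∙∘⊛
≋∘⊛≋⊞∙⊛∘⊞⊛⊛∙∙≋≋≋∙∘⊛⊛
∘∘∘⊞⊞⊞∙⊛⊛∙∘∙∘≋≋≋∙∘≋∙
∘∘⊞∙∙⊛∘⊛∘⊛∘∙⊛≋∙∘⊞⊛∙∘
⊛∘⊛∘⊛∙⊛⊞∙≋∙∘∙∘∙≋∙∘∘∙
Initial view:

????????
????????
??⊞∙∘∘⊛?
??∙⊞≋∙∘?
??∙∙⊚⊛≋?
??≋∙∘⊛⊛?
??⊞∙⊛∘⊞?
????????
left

????????
????????
??∘⊞∙∘∘⊛
??∘∙⊞≋∙∘
??∘∙⊚∘⊛≋
??∘≋∙∘⊛⊛
??≋⊞∙⊛∘⊞
????????

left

????????
????????
??⊞∘⊞∙∘∘
??∙∘∙⊞≋∙
??∙∘⊚∙∘⊛
??∙∘≋∙∘⊛
??⊛≋⊞∙⊛∘
????????

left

⊞???????
⊞???????
⊞?∙⊞∘⊞∙∘
⊞?≋∙∘∙⊞≋
⊞?∘∙⊚∙∙∘
⊞?⊞∙∘≋∙∘
⊞?∘⊛≋⊞∙⊛
⊞???????

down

⊞???????
⊞?∙⊞∘⊞∙∘
⊞?≋∙∘∙⊞≋
⊞?∘∙∘∙∙∘
⊞?⊞∙⊚≋∙∘
⊞?∘⊛≋⊞∙⊛
⊞?∘∘⊞⊞⊞?
⊞???????

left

⊞⊞??????
⊞⊞?∙⊞∘⊞∙
⊞⊞∘≋∙∘∙⊞
⊞⊞∘∘∙∘∙∙
⊞⊞≋⊞⊚∘≋∙
⊞⊞≋∘⊛≋⊞∙
⊞⊞∘∘∘⊞⊞⊞
⊞⊞??????

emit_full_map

?∙⊞∘⊞∙∘∘⊛
∘≋∙∘∙⊞≋∙∘
∘∘∙∘∙∙∘⊛≋
≋⊞⊚∘≋∙∘⊛⊛
≋∘⊛≋⊞∙⊛∘⊞
∘∘∘⊞⊞⊞???

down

⊞⊞?∙⊞∘⊞∙
⊞⊞∘≋∙∘∙⊞
⊞⊞∘∘∙∘∙∙
⊞⊞≋⊞∙∘≋∙
⊞⊞≋∘⊚≋⊞∙
⊞⊞∘∘∘⊞⊞⊞
⊞⊞∘∘⊞∙∙?
⊞⊞??????

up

⊞⊞??????
⊞⊞?∙⊞∘⊞∙
⊞⊞∘≋∙∘∙⊞
⊞⊞∘∘∙∘∙∙
⊞⊞≋⊞⊚∘≋∙
⊞⊞≋∘⊛≋⊞∙
⊞⊞∘∘∘⊞⊞⊞
⊞⊞∘∘⊞∙∙?

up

⊞⊞??????
⊞⊞??????
⊞⊞⊛∙⊞∘⊞∙
⊞⊞∘≋∙∘∙⊞
⊞⊞∘∘⊚∘∙∙
⊞⊞≋⊞∙∘≋∙
⊞⊞≋∘⊛≋⊞∙
⊞⊞∘∘∘⊞⊞⊞

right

⊞???????
⊞???????
⊞⊛∙⊞∘⊞∙∘
⊞∘≋∙∘∙⊞≋
⊞∘∘∙⊚∙∙∘
⊞≋⊞∙∘≋∙∘
⊞≋∘⊛≋⊞∙⊛
⊞∘∘∘⊞⊞⊞?

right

????????
????????
⊛∙⊞∘⊞∙∘∘
∘≋∙∘∙⊞≋∙
∘∘∙∘⊚∙∘⊛
≋⊞∙∘≋∙∘⊛
≋∘⊛≋⊞∙⊛∘
∘∘∘⊞⊞⊞??

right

????????
????????
∙⊞∘⊞∙∘∘⊛
≋∙∘∙⊞≋∙∘
∘∙∘∙⊚∘⊛≋
⊞∙∘≋∙∘⊛⊛
∘⊛≋⊞∙⊛∘⊞
∘∘⊞⊞⊞???

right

????????
????????
⊞∘⊞∙∘∘⊛?
∙∘∙⊞≋∙∘?
∙∘∙∙⊚⊛≋?
∙∘≋∙∘⊛⊛?
⊛≋⊞∙⊛∘⊞?
∘⊞⊞⊞????

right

????????
????????
∘⊞∙∘∘⊛∘?
∘∙⊞≋∙∘∘?
∘∙∙∘⊚≋∘?
∘≋∙∘⊛⊛∘?
≋⊞∙⊛∘⊞⊛?
⊞⊞⊞?????

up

????????
????????
??∙∘⊞⊛∘?
∘⊞∙∘∘⊛∘?
∘∙⊞≋⊚∘∘?
∘∙∙∘⊛≋∘?
∘≋∙∘⊛⊛∘?
≋⊞∙⊛∘⊞⊛?

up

⊞⊞⊞⊞⊞⊞⊞⊞
????????
??≋⊛∙⊛⊛?
??∙∘⊞⊛∘?
∘⊞∙∘⊚⊛∘?
∘∙⊞≋∙∘∘?
∘∙∙∘⊛≋∘?
∘≋∙∘⊛⊛∘?

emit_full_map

?????≋⊛∙⊛⊛
?????∙∘⊞⊛∘
⊛∙⊞∘⊞∙∘⊚⊛∘
∘≋∙∘∙⊞≋∙∘∘
∘∘∙∘∙∙∘⊛≋∘
≋⊞∙∘≋∙∘⊛⊛∘
≋∘⊛≋⊞∙⊛∘⊞⊛
∘∘∘⊞⊞⊞????
∘∘⊞∙∙?????

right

⊞⊞⊞⊞⊞⊞⊞⊞
????????
?≋⊛∙⊛⊛⊛?
?∙∘⊞⊛∘∙?
⊞∙∘∘⊚∘⊛?
∙⊞≋∙∘∘∙?
∙∙∘⊛≋∘∙?
≋∙∘⊛⊛∘??

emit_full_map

?????≋⊛∙⊛⊛⊛
?????∙∘⊞⊛∘∙
⊛∙⊞∘⊞∙∘∘⊚∘⊛
∘≋∙∘∙⊞≋∙∘∘∙
∘∘∙∘∙∙∘⊛≋∘∙
≋⊞∙∘≋∙∘⊛⊛∘?
≋∘⊛≋⊞∙⊛∘⊞⊛?
∘∘∘⊞⊞⊞?????
∘∘⊞∙∙??????


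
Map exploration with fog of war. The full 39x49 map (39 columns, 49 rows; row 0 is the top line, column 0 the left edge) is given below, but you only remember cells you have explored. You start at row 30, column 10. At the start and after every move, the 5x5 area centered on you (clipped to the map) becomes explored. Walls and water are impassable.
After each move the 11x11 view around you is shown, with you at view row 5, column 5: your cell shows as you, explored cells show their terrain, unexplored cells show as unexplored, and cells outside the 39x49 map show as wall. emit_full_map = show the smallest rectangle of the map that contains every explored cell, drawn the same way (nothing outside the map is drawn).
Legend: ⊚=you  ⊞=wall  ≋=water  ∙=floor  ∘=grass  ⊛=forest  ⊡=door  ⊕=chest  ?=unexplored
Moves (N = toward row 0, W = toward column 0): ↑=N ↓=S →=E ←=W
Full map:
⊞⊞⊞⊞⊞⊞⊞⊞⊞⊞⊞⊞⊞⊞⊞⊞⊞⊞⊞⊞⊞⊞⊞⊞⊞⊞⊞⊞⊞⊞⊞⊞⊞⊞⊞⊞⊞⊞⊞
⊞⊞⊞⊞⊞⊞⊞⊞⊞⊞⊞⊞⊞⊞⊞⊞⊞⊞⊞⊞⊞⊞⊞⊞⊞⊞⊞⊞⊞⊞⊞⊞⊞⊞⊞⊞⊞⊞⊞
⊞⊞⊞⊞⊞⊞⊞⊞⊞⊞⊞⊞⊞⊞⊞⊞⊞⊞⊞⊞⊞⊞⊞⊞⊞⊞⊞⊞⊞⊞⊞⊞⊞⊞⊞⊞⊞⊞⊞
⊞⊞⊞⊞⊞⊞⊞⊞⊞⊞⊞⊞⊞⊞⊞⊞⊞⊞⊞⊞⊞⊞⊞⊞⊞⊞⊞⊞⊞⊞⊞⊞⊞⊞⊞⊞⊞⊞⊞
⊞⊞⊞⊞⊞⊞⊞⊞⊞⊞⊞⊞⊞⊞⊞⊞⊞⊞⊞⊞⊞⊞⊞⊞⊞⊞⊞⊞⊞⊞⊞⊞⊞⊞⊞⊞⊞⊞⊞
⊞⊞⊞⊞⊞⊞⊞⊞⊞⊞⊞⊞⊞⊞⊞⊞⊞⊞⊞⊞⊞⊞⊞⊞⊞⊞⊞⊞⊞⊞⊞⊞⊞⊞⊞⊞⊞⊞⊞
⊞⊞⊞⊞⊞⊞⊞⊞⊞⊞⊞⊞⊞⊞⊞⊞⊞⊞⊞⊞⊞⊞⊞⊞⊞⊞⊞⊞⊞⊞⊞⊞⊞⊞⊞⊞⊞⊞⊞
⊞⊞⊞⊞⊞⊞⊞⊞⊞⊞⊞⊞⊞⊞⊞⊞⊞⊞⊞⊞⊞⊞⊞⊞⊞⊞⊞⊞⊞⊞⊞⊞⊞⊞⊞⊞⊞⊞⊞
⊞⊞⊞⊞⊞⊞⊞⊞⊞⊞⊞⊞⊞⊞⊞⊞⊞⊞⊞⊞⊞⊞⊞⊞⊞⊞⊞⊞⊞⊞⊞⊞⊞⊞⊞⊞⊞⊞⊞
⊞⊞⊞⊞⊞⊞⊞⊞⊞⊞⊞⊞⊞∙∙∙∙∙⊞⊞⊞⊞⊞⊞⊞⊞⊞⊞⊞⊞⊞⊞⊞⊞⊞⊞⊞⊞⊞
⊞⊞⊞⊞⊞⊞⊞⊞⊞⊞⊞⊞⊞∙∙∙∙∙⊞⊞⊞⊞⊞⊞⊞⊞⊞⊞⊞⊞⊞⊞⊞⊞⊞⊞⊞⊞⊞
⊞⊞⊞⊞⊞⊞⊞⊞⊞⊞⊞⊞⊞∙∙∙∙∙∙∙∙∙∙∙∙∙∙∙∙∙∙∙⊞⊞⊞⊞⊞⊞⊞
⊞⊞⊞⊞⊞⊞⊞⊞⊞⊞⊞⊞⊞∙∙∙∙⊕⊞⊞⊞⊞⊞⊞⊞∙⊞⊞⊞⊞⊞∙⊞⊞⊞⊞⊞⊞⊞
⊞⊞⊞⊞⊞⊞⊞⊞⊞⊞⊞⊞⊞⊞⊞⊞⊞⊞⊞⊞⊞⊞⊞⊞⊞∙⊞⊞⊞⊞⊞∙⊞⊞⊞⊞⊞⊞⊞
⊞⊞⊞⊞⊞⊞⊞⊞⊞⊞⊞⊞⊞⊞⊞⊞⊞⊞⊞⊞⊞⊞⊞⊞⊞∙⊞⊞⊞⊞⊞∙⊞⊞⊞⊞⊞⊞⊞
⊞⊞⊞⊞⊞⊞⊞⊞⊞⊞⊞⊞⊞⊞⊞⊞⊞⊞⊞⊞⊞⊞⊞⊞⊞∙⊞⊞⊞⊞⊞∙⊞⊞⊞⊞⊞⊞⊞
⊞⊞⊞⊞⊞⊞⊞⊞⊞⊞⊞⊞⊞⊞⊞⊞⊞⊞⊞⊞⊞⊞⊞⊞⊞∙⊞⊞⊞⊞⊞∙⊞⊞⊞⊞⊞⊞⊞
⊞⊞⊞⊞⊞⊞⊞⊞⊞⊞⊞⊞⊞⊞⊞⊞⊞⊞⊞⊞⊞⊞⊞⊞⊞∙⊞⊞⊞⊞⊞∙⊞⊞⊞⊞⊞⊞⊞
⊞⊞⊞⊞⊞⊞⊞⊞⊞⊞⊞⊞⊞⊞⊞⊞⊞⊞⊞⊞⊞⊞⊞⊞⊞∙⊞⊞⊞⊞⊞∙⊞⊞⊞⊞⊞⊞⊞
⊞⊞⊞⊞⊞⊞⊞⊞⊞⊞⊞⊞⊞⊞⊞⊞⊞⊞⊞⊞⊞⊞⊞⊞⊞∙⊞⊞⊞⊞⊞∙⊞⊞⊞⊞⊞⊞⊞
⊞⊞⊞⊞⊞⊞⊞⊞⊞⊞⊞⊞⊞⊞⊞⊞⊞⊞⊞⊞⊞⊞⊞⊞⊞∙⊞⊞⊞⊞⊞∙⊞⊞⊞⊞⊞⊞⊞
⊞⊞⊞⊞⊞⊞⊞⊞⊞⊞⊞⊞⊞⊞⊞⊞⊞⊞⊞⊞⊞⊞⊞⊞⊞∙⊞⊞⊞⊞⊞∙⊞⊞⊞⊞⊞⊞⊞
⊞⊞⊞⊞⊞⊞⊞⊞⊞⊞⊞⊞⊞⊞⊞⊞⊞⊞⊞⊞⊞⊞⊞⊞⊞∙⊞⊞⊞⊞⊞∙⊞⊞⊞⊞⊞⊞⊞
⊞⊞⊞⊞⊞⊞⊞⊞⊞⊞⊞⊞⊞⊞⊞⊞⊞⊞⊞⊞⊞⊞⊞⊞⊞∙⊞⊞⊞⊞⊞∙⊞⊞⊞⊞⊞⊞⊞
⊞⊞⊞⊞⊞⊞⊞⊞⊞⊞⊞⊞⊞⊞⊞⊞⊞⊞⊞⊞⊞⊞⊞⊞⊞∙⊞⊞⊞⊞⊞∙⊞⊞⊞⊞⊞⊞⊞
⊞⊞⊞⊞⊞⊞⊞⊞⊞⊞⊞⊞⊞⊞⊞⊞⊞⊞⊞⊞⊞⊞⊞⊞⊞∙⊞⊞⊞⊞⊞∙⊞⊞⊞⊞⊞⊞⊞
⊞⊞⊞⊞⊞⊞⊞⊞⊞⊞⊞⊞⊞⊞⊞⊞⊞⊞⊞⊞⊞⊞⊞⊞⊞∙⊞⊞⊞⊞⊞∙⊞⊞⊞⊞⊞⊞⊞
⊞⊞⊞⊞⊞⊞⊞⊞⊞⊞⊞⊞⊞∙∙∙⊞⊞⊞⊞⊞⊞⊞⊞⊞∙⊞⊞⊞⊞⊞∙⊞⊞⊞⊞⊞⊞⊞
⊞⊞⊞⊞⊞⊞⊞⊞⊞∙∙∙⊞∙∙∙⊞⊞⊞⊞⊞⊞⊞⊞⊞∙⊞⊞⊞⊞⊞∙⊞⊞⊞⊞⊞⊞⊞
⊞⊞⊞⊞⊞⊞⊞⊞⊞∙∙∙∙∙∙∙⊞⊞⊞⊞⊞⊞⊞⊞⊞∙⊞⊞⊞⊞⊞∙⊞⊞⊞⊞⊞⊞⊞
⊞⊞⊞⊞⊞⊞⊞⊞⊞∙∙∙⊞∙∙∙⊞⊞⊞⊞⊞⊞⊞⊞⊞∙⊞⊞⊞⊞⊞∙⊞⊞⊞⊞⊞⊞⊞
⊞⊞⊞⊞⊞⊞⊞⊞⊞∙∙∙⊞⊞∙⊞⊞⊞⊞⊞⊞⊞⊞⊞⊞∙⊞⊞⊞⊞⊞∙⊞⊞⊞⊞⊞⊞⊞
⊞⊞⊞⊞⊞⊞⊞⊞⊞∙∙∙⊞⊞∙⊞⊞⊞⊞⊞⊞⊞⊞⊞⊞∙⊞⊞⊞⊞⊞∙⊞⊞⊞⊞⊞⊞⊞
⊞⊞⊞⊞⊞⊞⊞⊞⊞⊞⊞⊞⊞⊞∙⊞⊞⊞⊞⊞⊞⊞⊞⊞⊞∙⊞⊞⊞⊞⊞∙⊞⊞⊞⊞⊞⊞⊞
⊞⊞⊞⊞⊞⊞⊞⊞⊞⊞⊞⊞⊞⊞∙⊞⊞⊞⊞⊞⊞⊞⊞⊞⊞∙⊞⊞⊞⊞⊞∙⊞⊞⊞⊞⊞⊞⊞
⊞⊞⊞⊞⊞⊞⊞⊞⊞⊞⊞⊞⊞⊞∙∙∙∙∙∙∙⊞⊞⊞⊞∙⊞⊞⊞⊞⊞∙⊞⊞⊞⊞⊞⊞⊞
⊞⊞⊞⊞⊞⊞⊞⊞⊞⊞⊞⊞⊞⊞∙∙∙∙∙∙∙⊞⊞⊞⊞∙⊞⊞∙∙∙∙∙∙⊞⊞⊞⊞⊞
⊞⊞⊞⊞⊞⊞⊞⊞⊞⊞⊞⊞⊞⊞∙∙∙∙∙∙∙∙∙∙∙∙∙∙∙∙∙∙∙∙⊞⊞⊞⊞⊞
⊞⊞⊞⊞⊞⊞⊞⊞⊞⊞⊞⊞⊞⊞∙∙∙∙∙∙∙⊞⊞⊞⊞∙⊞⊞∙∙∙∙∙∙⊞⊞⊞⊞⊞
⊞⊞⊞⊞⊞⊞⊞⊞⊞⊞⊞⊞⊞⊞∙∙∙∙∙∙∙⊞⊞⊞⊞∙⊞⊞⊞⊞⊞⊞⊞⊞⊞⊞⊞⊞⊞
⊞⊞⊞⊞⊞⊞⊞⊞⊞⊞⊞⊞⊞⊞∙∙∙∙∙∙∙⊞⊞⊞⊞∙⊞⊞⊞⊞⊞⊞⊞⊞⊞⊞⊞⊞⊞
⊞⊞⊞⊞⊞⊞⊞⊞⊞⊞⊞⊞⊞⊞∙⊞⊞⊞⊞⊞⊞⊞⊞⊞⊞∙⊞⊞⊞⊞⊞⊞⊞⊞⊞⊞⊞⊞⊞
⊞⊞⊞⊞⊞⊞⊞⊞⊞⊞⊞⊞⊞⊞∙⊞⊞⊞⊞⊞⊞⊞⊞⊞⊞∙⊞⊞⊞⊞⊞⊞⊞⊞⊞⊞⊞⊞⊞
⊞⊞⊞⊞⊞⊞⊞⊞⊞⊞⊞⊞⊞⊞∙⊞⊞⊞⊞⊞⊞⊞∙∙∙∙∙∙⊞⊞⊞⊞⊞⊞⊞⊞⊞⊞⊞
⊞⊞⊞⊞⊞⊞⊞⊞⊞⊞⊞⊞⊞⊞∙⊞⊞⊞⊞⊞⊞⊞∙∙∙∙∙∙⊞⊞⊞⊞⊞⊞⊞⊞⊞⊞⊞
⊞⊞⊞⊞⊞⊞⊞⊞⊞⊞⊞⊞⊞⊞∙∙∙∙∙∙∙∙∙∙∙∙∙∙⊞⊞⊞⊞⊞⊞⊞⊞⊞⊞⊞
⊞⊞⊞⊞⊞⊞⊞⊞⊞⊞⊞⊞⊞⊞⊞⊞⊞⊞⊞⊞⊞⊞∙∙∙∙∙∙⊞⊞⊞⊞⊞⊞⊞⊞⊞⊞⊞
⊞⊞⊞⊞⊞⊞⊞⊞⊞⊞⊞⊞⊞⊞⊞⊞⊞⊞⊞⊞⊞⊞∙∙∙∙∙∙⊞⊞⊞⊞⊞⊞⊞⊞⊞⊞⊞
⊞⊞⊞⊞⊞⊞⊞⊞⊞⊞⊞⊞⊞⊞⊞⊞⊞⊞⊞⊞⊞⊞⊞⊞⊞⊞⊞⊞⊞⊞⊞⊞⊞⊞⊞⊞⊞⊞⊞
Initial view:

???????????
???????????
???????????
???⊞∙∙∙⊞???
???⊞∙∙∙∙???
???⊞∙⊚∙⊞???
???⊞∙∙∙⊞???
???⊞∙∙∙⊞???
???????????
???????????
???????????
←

???????????
???????????
???????????
???⊞⊞∙∙∙⊞??
???⊞⊞∙∙∙∙??
???⊞⊞⊚∙∙⊞??
???⊞⊞∙∙∙⊞??
???⊞⊞∙∙∙⊞??
???????????
???????????
???????????

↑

???????????
???????????
???????????
???⊞⊞⊞⊞⊞???
???⊞⊞∙∙∙⊞??
???⊞⊞⊚∙∙∙??
???⊞⊞∙∙∙⊞??
???⊞⊞∙∙∙⊞??
???⊞⊞∙∙∙⊞??
???????????
???????????

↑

???????????
???????????
???????????
???⊞⊞⊞⊞⊞???
???⊞⊞⊞⊞⊞???
???⊞⊞⊚∙∙⊞??
???⊞⊞∙∙∙∙??
???⊞⊞∙∙∙⊞??
???⊞⊞∙∙∙⊞??
???⊞⊞∙∙∙⊞??
???????????

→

???????????
???????????
???????????
??⊞⊞⊞⊞⊞⊞???
??⊞⊞⊞⊞⊞⊞???
??⊞⊞∙⊚∙⊞???
??⊞⊞∙∙∙∙???
??⊞⊞∙∙∙⊞???
??⊞⊞∙∙∙⊞???
??⊞⊞∙∙∙⊞???
???????????

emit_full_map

⊞⊞⊞⊞⊞⊞
⊞⊞⊞⊞⊞⊞
⊞⊞∙⊚∙⊞
⊞⊞∙∙∙∙
⊞⊞∙∙∙⊞
⊞⊞∙∙∙⊞
⊞⊞∙∙∙⊞

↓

???????????
???????????
??⊞⊞⊞⊞⊞⊞???
??⊞⊞⊞⊞⊞⊞???
??⊞⊞∙∙∙⊞???
??⊞⊞∙⊚∙∙???
??⊞⊞∙∙∙⊞???
??⊞⊞∙∙∙⊞???
??⊞⊞∙∙∙⊞???
???????????
???????????

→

???????????
???????????
?⊞⊞⊞⊞⊞⊞????
?⊞⊞⊞⊞⊞⊞∙???
?⊞⊞∙∙∙⊞∙???
?⊞⊞∙∙⊚∙∙???
?⊞⊞∙∙∙⊞∙???
?⊞⊞∙∙∙⊞⊞???
?⊞⊞∙∙∙⊞????
???????????
???????????

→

???????????
???????????
⊞⊞⊞⊞⊞⊞?????
⊞⊞⊞⊞⊞⊞∙∙???
⊞⊞∙∙∙⊞∙∙???
⊞⊞∙∙∙⊚∙∙???
⊞⊞∙∙∙⊞∙∙???
⊞⊞∙∙∙⊞⊞∙???
⊞⊞∙∙∙⊞?????
???????????
???????????

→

???????????
???????????
⊞⊞⊞⊞⊞??????
⊞⊞⊞⊞⊞∙∙∙???
⊞∙∙∙⊞∙∙∙???
⊞∙∙∙∙⊚∙∙???
⊞∙∙∙⊞∙∙∙???
⊞∙∙∙⊞⊞∙⊞???
⊞∙∙∙⊞??????
???????????
???????????

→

???????????
???????????
⊞⊞⊞⊞???????
⊞⊞⊞⊞∙∙∙⊞???
∙∙∙⊞∙∙∙⊞???
∙∙∙∙∙⊚∙⊞???
∙∙∙⊞∙∙∙⊞???
∙∙∙⊞⊞∙⊞⊞???
∙∙∙⊞???????
???????????
???????????

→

???????????
???????????
⊞⊞⊞????????
⊞⊞⊞∙∙∙⊞⊞???
∙∙⊞∙∙∙⊞⊞???
∙∙∙∙∙⊚⊞⊞???
∙∙⊞∙∙∙⊞⊞???
∙∙⊞⊞∙⊞⊞⊞???
∙∙⊞????????
???????????
???????????

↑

???????????
???????????
???????????
⊞⊞⊞⊞⊞⊞⊞⊞???
⊞⊞⊞∙∙∙⊞⊞???
∙∙⊞∙∙⊚⊞⊞???
∙∙∙∙∙∙⊞⊞???
∙∙⊞∙∙∙⊞⊞???
∙∙⊞⊞∙⊞⊞⊞???
∙∙⊞????????
???????????

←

???????????
???????????
???????????
⊞⊞⊞⊞⊞⊞⊞⊞⊞??
⊞⊞⊞⊞∙∙∙⊞⊞??
∙∙∙⊞∙⊚∙⊞⊞??
∙∙∙∙∙∙∙⊞⊞??
∙∙∙⊞∙∙∙⊞⊞??
∙∙∙⊞⊞∙⊞⊞⊞??
∙∙∙⊞???????
???????????

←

???????????
???????????
???????????
⊞⊞⊞⊞⊞⊞⊞⊞⊞⊞?
⊞⊞⊞⊞⊞∙∙∙⊞⊞?
⊞∙∙∙⊞⊚∙∙⊞⊞?
⊞∙∙∙∙∙∙∙⊞⊞?
⊞∙∙∙⊞∙∙∙⊞⊞?
⊞∙∙∙⊞⊞∙⊞⊞⊞?
⊞∙∙∙⊞??????
???????????

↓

???????????
???????????
⊞⊞⊞⊞⊞⊞⊞⊞⊞⊞?
⊞⊞⊞⊞⊞∙∙∙⊞⊞?
⊞∙∙∙⊞∙∙∙⊞⊞?
⊞∙∙∙∙⊚∙∙⊞⊞?
⊞∙∙∙⊞∙∙∙⊞⊞?
⊞∙∙∙⊞⊞∙⊞⊞⊞?
⊞∙∙∙⊞??????
???????????
???????????

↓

???????????
⊞⊞⊞⊞⊞⊞⊞⊞⊞⊞?
⊞⊞⊞⊞⊞∙∙∙⊞⊞?
⊞∙∙∙⊞∙∙∙⊞⊞?
⊞∙∙∙∙∙∙∙⊞⊞?
⊞∙∙∙⊞⊚∙∙⊞⊞?
⊞∙∙∙⊞⊞∙⊞⊞⊞?
⊞∙∙∙⊞⊞∙⊞???
???????????
???????????
???????????

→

???????????
⊞⊞⊞⊞⊞⊞⊞⊞⊞??
⊞⊞⊞⊞∙∙∙⊞⊞??
∙∙∙⊞∙∙∙⊞⊞??
∙∙∙∙∙∙∙⊞⊞??
∙∙∙⊞∙⊚∙⊞⊞??
∙∙∙⊞⊞∙⊞⊞⊞??
∙∙∙⊞⊞∙⊞⊞???
???????????
???????????
???????????

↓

⊞⊞⊞⊞⊞⊞⊞⊞⊞??
⊞⊞⊞⊞∙∙∙⊞⊞??
∙∙∙⊞∙∙∙⊞⊞??
∙∙∙∙∙∙∙⊞⊞??
∙∙∙⊞∙∙∙⊞⊞??
∙∙∙⊞⊞⊚⊞⊞⊞??
∙∙∙⊞⊞∙⊞⊞???
???⊞⊞∙⊞⊞???
???????????
???????????
???????????

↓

⊞⊞⊞⊞∙∙∙⊞⊞??
∙∙∙⊞∙∙∙⊞⊞??
∙∙∙∙∙∙∙⊞⊞??
∙∙∙⊞∙∙∙⊞⊞??
∙∙∙⊞⊞∙⊞⊞⊞??
∙∙∙⊞⊞⊚⊞⊞???
???⊞⊞∙⊞⊞???
???⊞⊞∙⊞⊞???
???????????
???????????
???????????

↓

∙∙∙⊞∙∙∙⊞⊞??
∙∙∙∙∙∙∙⊞⊞??
∙∙∙⊞∙∙∙⊞⊞??
∙∙∙⊞⊞∙⊞⊞⊞??
∙∙∙⊞⊞∙⊞⊞???
???⊞⊞⊚⊞⊞???
???⊞⊞∙⊞⊞???
???⊞⊞∙∙∙???
???????????
???????????
???????????

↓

∙∙∙∙∙∙∙⊞⊞??
∙∙∙⊞∙∙∙⊞⊞??
∙∙∙⊞⊞∙⊞⊞⊞??
∙∙∙⊞⊞∙⊞⊞???
???⊞⊞∙⊞⊞???
???⊞⊞⊚⊞⊞???
???⊞⊞∙∙∙???
???⊞⊞∙∙∙???
???????????
???????????
???????????

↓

∙∙∙⊞∙∙∙⊞⊞??
∙∙∙⊞⊞∙⊞⊞⊞??
∙∙∙⊞⊞∙⊞⊞???
???⊞⊞∙⊞⊞???
???⊞⊞∙⊞⊞???
???⊞⊞⊚∙∙???
???⊞⊞∙∙∙???
???⊞⊞∙∙∙???
???????????
???????????
???????????

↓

∙∙∙⊞⊞∙⊞⊞⊞??
∙∙∙⊞⊞∙⊞⊞???
???⊞⊞∙⊞⊞???
???⊞⊞∙⊞⊞???
???⊞⊞∙∙∙???
???⊞⊞⊚∙∙???
???⊞⊞∙∙∙???
???⊞⊞∙∙∙???
???????????
???????????
???????????

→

∙∙⊞⊞∙⊞⊞⊞???
∙∙⊞⊞∙⊞⊞????
??⊞⊞∙⊞⊞????
??⊞⊞∙⊞⊞⊞???
??⊞⊞∙∙∙∙???
??⊞⊞∙⊚∙∙???
??⊞⊞∙∙∙∙???
??⊞⊞∙∙∙∙???
???????????
???????????
???????????

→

∙⊞⊞∙⊞⊞⊞????
∙⊞⊞∙⊞⊞?????
?⊞⊞∙⊞⊞?????
?⊞⊞∙⊞⊞⊞⊞???
?⊞⊞∙∙∙∙∙???
?⊞⊞∙∙⊚∙∙???
?⊞⊞∙∙∙∙∙???
?⊞⊞∙∙∙∙∙???
???????????
???????????
???????????

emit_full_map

⊞⊞⊞⊞⊞⊞⊞⊞⊞⊞⊞?
⊞⊞⊞⊞⊞⊞∙∙∙⊞⊞?
⊞⊞∙∙∙⊞∙∙∙⊞⊞?
⊞⊞∙∙∙∙∙∙∙⊞⊞?
⊞⊞∙∙∙⊞∙∙∙⊞⊞?
⊞⊞∙∙∙⊞⊞∙⊞⊞⊞?
⊞⊞∙∙∙⊞⊞∙⊞⊞??
?????⊞⊞∙⊞⊞??
?????⊞⊞∙⊞⊞⊞⊞
?????⊞⊞∙∙∙∙∙
?????⊞⊞∙∙⊚∙∙
?????⊞⊞∙∙∙∙∙
?????⊞⊞∙∙∙∙∙


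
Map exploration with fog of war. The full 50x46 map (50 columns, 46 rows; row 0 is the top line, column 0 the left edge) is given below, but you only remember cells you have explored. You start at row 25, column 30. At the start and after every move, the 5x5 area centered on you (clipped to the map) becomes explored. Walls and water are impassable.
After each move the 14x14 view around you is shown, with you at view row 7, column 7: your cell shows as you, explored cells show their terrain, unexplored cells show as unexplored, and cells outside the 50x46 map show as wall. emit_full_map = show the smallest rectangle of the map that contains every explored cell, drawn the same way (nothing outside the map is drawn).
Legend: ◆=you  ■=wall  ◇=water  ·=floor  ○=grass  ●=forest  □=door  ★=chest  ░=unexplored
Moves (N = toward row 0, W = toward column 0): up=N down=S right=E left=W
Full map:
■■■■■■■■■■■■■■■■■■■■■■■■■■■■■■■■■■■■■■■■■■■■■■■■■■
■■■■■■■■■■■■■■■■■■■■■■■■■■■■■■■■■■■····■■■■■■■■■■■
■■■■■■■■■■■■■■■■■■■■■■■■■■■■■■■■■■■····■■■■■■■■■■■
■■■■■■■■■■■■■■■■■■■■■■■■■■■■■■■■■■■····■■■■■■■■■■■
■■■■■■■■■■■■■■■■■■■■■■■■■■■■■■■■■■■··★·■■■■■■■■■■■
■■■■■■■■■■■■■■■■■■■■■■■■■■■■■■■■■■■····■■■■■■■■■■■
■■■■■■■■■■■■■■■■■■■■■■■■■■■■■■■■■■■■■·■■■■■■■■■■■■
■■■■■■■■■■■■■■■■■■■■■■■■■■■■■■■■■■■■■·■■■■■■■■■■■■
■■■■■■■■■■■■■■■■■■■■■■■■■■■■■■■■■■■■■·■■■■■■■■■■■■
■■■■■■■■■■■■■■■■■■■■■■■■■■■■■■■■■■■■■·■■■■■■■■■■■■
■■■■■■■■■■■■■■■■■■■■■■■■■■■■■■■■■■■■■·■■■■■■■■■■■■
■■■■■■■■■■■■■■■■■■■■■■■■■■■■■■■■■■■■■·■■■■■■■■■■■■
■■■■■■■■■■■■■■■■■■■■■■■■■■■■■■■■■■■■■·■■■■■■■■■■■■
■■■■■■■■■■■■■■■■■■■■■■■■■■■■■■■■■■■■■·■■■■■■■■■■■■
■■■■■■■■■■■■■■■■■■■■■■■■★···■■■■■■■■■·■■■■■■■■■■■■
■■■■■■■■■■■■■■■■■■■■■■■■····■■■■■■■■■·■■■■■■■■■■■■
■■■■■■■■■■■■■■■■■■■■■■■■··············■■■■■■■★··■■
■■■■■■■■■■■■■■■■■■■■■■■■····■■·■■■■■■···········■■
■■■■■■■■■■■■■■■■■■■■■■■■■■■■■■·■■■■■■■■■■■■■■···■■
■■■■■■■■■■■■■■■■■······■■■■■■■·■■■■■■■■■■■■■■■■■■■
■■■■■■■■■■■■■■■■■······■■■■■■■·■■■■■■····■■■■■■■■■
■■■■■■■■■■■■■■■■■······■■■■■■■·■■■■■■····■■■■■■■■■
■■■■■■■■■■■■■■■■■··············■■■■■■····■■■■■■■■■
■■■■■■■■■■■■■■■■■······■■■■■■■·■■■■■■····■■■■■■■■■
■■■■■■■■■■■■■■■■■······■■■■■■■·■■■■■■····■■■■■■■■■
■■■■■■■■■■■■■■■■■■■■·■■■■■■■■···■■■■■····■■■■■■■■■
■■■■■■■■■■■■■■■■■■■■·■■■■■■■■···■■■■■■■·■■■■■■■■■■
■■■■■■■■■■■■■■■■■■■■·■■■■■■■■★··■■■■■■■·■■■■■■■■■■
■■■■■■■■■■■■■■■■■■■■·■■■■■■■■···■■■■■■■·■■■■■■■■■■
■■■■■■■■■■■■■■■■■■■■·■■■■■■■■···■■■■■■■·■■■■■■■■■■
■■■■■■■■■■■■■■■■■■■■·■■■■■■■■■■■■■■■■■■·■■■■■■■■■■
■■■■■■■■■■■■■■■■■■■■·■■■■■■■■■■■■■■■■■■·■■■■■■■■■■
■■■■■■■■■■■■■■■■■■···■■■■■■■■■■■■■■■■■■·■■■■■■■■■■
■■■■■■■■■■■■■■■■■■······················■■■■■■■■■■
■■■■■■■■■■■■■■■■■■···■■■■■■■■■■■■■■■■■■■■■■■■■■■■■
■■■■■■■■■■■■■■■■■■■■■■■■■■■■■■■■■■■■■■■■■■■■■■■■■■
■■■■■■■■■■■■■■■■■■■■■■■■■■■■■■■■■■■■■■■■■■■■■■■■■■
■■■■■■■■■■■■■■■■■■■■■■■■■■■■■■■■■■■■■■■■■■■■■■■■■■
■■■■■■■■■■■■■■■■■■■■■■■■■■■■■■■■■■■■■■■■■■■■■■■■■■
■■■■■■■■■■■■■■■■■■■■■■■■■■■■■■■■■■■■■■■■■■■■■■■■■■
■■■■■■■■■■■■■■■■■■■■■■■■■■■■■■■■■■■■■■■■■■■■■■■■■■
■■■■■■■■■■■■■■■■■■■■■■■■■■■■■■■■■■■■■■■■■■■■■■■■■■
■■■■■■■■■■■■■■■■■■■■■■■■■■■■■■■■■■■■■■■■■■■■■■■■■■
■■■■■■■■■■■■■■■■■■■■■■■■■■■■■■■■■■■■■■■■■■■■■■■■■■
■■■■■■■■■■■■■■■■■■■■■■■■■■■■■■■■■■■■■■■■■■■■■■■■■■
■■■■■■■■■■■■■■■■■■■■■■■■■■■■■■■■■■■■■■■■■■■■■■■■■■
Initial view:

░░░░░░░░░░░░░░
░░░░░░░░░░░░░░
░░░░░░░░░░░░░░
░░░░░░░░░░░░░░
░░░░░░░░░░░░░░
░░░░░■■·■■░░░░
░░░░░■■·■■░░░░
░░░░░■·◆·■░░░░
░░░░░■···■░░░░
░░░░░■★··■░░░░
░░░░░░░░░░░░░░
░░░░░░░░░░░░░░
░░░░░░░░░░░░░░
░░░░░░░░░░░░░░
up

░░░░░░░░░░░░░░
░░░░░░░░░░░░░░
░░░░░░░░░░░░░░
░░░░░░░░░░░░░░
░░░░░░░░░░░░░░
░░░░░···■■░░░░
░░░░░■■·■■░░░░
░░░░░■■◆■■░░░░
░░░░░■···■░░░░
░░░░░■···■░░░░
░░░░░■★··■░░░░
░░░░░░░░░░░░░░
░░░░░░░░░░░░░░
░░░░░░░░░░░░░░

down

░░░░░░░░░░░░░░
░░░░░░░░░░░░░░
░░░░░░░░░░░░░░
░░░░░░░░░░░░░░
░░░░░···■■░░░░
░░░░░■■·■■░░░░
░░░░░■■·■■░░░░
░░░░░■·◆·■░░░░
░░░░░■···■░░░░
░░░░░■★··■░░░░
░░░░░░░░░░░░░░
░░░░░░░░░░░░░░
░░░░░░░░░░░░░░
░░░░░░░░░░░░░░

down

░░░░░░░░░░░░░░
░░░░░░░░░░░░░░
░░░░░░░░░░░░░░
░░░░░···■■░░░░
░░░░░■■·■■░░░░
░░░░░■■·■■░░░░
░░░░░■···■░░░░
░░░░░■·◆·■░░░░
░░░░░■★··■░░░░
░░░░░■···■░░░░
░░░░░░░░░░░░░░
░░░░░░░░░░░░░░
░░░░░░░░░░░░░░
░░░░░░░░░░░░░░

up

░░░░░░░░░░░░░░
░░░░░░░░░░░░░░
░░░░░░░░░░░░░░
░░░░░░░░░░░░░░
░░░░░···■■░░░░
░░░░░■■·■■░░░░
░░░░░■■·■■░░░░
░░░░░■·◆·■░░░░
░░░░░■···■░░░░
░░░░░■★··■░░░░
░░░░░■···■░░░░
░░░░░░░░░░░░░░
░░░░░░░░░░░░░░
░░░░░░░░░░░░░░

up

░░░░░░░░░░░░░░
░░░░░░░░░░░░░░
░░░░░░░░░░░░░░
░░░░░░░░░░░░░░
░░░░░░░░░░░░░░
░░░░░···■■░░░░
░░░░░■■·■■░░░░
░░░░░■■◆■■░░░░
░░░░░■···■░░░░
░░░░░■···■░░░░
░░░░░■★··■░░░░
░░░░░■···■░░░░
░░░░░░░░░░░░░░
░░░░░░░░░░░░░░

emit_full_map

···■■
■■·■■
■■◆■■
■···■
■···■
■★··■
■···■

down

░░░░░░░░░░░░░░
░░░░░░░░░░░░░░
░░░░░░░░░░░░░░
░░░░░░░░░░░░░░
░░░░░···■■░░░░
░░░░░■■·■■░░░░
░░░░░■■·■■░░░░
░░░░░■·◆·■░░░░
░░░░░■···■░░░░
░░░░░■★··■░░░░
░░░░░■···■░░░░
░░░░░░░░░░░░░░
░░░░░░░░░░░░░░
░░░░░░░░░░░░░░

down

░░░░░░░░░░░░░░
░░░░░░░░░░░░░░
░░░░░░░░░░░░░░
░░░░░···■■░░░░
░░░░░■■·■■░░░░
░░░░░■■·■■░░░░
░░░░░■···■░░░░
░░░░░■·◆·■░░░░
░░░░░■★··■░░░░
░░░░░■···■░░░░
░░░░░░░░░░░░░░
░░░░░░░░░░░░░░
░░░░░░░░░░░░░░
░░░░░░░░░░░░░░

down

░░░░░░░░░░░░░░
░░░░░░░░░░░░░░
░░░░░···■■░░░░
░░░░░■■·■■░░░░
░░░░░■■·■■░░░░
░░░░░■···■░░░░
░░░░░■···■░░░░
░░░░░■★◆·■░░░░
░░░░░■···■░░░░
░░░░░■···■░░░░
░░░░░░░░░░░░░░
░░░░░░░░░░░░░░
░░░░░░░░░░░░░░
░░░░░░░░░░░░░░

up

░░░░░░░░░░░░░░
░░░░░░░░░░░░░░
░░░░░░░░░░░░░░
░░░░░···■■░░░░
░░░░░■■·■■░░░░
░░░░░■■·■■░░░░
░░░░░■···■░░░░
░░░░░■·◆·■░░░░
░░░░░■★··■░░░░
░░░░░■···■░░░░
░░░░░■···■░░░░
░░░░░░░░░░░░░░
░░░░░░░░░░░░░░
░░░░░░░░░░░░░░

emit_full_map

···■■
■■·■■
■■·■■
■···■
■·◆·■
■★··■
■···■
■···■

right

░░░░░░░░░░░░░░
░░░░░░░░░░░░░░
░░░░░░░░░░░░░░
░░░░···■■░░░░░
░░░░■■·■■░░░░░
░░░░■■·■■■░░░░
░░░░■···■■░░░░
░░░░■··◆■■░░░░
░░░░■★··■■░░░░
░░░░■···■■░░░░
░░░░■···■░░░░░
░░░░░░░░░░░░░░
░░░░░░░░░░░░░░
░░░░░░░░░░░░░░

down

░░░░░░░░░░░░░░
░░░░░░░░░░░░░░
░░░░···■■░░░░░
░░░░■■·■■░░░░░
░░░░■■·■■■░░░░
░░░░■···■■░░░░
░░░░■···■■░░░░
░░░░■★·◆■■░░░░
░░░░■···■■░░░░
░░░░■···■■░░░░
░░░░░░░░░░░░░░
░░░░░░░░░░░░░░
░░░░░░░░░░░░░░
░░░░░░░░░░░░░░

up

░░░░░░░░░░░░░░
░░░░░░░░░░░░░░
░░░░░░░░░░░░░░
░░░░···■■░░░░░
░░░░■■·■■░░░░░
░░░░■■·■■■░░░░
░░░░■···■■░░░░
░░░░■··◆■■░░░░
░░░░■★··■■░░░░
░░░░■···■■░░░░
░░░░■···■■░░░░
░░░░░░░░░░░░░░
░░░░░░░░░░░░░░
░░░░░░░░░░░░░░

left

░░░░░░░░░░░░░░
░░░░░░░░░░░░░░
░░░░░░░░░░░░░░
░░░░░···■■░░░░
░░░░░■■·■■░░░░
░░░░░■■·■■■░░░
░░░░░■···■■░░░
░░░░░■·◆·■■░░░
░░░░░■★··■■░░░
░░░░░■···■■░░░
░░░░░■···■■░░░
░░░░░░░░░░░░░░
░░░░░░░░░░░░░░
░░░░░░░░░░░░░░

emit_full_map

···■■░
■■·■■░
■■·■■■
■···■■
■·◆·■■
■★··■■
■···■■
■···■■
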